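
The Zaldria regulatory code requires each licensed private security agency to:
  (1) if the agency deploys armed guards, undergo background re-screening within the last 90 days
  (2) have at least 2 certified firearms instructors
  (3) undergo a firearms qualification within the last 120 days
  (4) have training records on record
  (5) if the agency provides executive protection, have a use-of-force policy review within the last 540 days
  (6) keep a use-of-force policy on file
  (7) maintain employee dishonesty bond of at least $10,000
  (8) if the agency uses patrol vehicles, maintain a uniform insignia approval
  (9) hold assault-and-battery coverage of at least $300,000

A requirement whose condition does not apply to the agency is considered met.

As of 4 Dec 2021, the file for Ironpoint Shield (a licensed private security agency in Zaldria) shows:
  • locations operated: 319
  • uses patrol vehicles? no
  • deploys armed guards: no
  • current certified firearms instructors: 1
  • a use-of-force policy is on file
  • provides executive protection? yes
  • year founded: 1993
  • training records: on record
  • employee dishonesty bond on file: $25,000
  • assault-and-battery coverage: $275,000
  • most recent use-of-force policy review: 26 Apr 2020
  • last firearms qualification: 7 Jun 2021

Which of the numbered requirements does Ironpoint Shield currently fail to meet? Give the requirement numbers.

2, 3, 5, 9

1. condition 'deploys armed guards' does not hold → requirement n/a → met
2. certified firearms instructors 1 < 2 → not met
3. firearms qualification 180 days ago vs limit 120 → not met
4. training records present → met
5. condition 'provides executive protection' holds; use-of-force policy review 587 days ago vs limit 540 → not met
6. use-of-force policy present → met
7. employee dishonesty bond $25,000 ≥ $10,000 → met
8. condition 'uses patrol vehicles' does not hold → requirement n/a → met
9. assault-and-battery coverage $275,000 < $300,000 → not met
Not met: 2, 3, 5, 9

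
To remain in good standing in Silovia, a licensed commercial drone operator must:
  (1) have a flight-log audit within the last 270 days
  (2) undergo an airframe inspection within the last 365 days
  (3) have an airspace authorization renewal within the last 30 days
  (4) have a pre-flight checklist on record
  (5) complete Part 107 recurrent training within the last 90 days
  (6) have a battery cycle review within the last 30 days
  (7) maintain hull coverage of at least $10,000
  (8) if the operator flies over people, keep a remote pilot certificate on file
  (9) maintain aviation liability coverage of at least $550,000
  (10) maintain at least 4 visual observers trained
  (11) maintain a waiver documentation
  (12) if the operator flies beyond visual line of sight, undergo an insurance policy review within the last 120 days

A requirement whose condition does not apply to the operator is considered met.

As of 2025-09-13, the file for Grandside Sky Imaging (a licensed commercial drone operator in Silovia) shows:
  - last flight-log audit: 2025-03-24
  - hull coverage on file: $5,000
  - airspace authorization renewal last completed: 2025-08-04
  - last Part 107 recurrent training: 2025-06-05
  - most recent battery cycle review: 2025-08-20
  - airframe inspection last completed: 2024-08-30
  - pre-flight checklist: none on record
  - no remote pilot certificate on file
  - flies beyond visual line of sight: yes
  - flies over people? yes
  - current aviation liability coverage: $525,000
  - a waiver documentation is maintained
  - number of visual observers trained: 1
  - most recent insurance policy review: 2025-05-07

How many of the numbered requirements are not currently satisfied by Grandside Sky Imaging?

9

1. flight-log audit 173 days ago vs limit 270 → met
2. airframe inspection 379 days ago vs limit 365 → not met
3. airspace authorization renewal 40 days ago vs limit 30 → not met
4. pre-flight checklist absent → not met
5. Part 107 recurrent training 100 days ago vs limit 90 → not met
6. battery cycle review 24 days ago vs limit 30 → met
7. hull coverage $5,000 < $10,000 → not met
8. condition 'flies over people' holds; remote pilot certificate absent → not met
9. aviation liability coverage $525,000 < $550,000 → not met
10. visual observers trained 1 < 4 → not met
11. waiver documentation present → met
12. condition 'flies beyond visual line of sight' holds; insurance policy review 129 days ago vs limit 120 → not met
Not met: 9 of 12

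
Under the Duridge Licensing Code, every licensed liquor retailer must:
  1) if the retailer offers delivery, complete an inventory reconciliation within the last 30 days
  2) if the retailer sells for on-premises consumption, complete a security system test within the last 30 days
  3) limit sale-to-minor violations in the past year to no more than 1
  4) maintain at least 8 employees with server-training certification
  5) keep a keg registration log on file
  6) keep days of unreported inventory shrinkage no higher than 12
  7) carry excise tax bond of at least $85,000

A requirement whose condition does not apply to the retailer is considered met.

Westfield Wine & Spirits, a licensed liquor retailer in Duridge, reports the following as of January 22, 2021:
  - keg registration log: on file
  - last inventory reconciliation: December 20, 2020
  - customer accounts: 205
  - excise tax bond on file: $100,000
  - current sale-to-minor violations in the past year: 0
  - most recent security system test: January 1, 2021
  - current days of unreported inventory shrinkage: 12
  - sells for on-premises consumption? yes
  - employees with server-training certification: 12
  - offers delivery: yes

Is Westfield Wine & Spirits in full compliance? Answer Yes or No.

No

1. condition 'offers delivery' holds; inventory reconciliation 33 days ago vs limit 30 → not met
2. condition 'sells for on-premises consumption' holds; security system test 21 days ago vs limit 30 → met
3. sale-to-minor violations in the past year 0 ≤ 1 → met
4. employees with server-training certification 12 ≥ 8 → met
5. keg registration log present → met
6. days of unreported inventory shrinkage 12 ≤ 12 → met
7. excise tax bond $100,000 ≥ $85,000 → met
Not met: 1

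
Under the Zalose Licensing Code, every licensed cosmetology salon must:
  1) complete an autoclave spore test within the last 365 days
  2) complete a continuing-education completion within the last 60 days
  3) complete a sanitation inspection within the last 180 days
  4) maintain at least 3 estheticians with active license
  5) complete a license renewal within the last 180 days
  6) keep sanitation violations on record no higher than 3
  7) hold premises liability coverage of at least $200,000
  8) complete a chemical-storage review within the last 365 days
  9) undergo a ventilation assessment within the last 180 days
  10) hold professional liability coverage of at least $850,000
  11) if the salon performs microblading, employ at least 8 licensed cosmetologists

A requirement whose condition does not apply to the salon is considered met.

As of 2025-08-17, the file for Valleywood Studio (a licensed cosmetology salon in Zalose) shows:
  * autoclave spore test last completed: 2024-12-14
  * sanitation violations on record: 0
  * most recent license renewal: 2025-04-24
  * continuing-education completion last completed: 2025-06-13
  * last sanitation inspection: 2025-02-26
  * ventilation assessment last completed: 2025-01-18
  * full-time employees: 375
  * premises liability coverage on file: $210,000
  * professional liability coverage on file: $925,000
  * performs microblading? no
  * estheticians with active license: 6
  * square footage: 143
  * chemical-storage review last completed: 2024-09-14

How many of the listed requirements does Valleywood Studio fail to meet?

1. autoclave spore test 246 days ago vs limit 365 → met
2. continuing-education completion 65 days ago vs limit 60 → not met
3. sanitation inspection 172 days ago vs limit 180 → met
4. estheticians with active license 6 ≥ 3 → met
5. license renewal 115 days ago vs limit 180 → met
6. sanitation violations on record 0 ≤ 3 → met
7. premises liability coverage $210,000 ≥ $200,000 → met
8. chemical-storage review 337 days ago vs limit 365 → met
9. ventilation assessment 211 days ago vs limit 180 → not met
10. professional liability coverage $925,000 ≥ $850,000 → met
11. condition 'performs microblading' does not hold → requirement n/a → met
Not met: 2 of 11

2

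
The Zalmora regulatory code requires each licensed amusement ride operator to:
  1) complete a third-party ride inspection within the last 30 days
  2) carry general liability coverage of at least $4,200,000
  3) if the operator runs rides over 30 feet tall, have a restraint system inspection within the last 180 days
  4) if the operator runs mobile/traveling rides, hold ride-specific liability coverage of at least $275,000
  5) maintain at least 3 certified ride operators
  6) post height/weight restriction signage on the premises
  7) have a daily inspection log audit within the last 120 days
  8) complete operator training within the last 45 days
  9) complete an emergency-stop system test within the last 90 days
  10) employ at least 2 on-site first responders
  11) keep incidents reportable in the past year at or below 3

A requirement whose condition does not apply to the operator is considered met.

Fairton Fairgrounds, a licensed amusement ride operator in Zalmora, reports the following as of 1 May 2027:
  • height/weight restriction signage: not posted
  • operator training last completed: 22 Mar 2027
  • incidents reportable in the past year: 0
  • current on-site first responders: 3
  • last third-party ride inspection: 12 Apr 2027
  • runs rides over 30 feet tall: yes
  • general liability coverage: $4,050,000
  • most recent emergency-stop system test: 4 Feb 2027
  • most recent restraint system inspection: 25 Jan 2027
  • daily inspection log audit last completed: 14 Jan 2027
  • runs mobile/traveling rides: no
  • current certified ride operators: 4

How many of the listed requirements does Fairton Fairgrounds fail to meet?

2

1. third-party ride inspection 19 days ago vs limit 30 → met
2. general liability coverage $4,050,000 < $4,200,000 → not met
3. condition 'runs rides over 30 feet tall' holds; restraint system inspection 96 days ago vs limit 180 → met
4. condition 'runs mobile/traveling rides' does not hold → requirement n/a → met
5. certified ride operators 4 ≥ 3 → met
6. height/weight restriction signage absent → not met
7. daily inspection log audit 107 days ago vs limit 120 → met
8. operator training 40 days ago vs limit 45 → met
9. emergency-stop system test 86 days ago vs limit 90 → met
10. on-site first responders 3 ≥ 2 → met
11. incidents reportable in the past year 0 ≤ 3 → met
Not met: 2 of 11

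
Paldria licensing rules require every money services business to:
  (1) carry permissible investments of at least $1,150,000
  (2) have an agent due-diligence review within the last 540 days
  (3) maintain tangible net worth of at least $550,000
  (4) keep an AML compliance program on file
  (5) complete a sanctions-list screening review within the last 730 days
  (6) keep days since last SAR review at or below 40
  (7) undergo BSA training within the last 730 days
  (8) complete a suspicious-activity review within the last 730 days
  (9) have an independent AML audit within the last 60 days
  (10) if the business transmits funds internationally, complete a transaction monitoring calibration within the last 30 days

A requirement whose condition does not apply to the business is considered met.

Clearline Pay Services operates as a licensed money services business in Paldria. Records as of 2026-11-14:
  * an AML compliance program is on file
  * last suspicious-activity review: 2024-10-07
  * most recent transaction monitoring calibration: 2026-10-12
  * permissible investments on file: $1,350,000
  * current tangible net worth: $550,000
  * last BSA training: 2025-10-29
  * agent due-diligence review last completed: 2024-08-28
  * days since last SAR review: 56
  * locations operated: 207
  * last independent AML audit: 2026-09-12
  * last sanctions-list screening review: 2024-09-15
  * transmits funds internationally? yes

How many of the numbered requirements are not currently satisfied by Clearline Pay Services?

6

1. permissible investments $1,350,000 ≥ $1,150,000 → met
2. agent due-diligence review 808 days ago vs limit 540 → not met
3. tangible net worth $550,000 ≥ $550,000 → met
4. AML compliance program present → met
5. sanctions-list screening review 790 days ago vs limit 730 → not met
6. days since last SAR review 56 > 40 → not met
7. BSA training 381 days ago vs limit 730 → met
8. suspicious-activity review 768 days ago vs limit 730 → not met
9. independent AML audit 63 days ago vs limit 60 → not met
10. condition 'transmits funds internationally' holds; transaction monitoring calibration 33 days ago vs limit 30 → not met
Not met: 6 of 10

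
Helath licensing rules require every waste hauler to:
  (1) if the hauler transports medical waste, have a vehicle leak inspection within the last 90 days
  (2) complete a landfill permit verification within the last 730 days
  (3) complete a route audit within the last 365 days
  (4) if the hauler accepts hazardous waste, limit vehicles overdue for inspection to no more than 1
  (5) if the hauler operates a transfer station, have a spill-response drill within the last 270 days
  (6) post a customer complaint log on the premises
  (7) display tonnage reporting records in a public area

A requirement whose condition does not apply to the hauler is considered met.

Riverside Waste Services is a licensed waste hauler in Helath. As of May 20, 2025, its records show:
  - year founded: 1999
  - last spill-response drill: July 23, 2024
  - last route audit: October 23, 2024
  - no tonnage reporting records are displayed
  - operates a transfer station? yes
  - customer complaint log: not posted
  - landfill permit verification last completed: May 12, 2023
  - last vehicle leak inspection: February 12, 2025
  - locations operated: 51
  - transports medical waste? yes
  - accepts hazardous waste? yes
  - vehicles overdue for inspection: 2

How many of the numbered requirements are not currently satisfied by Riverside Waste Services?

6

1. condition 'transports medical waste' holds; vehicle leak inspection 97 days ago vs limit 90 → not met
2. landfill permit verification 739 days ago vs limit 730 → not met
3. route audit 209 days ago vs limit 365 → met
4. condition 'accepts hazardous waste' holds; vehicles overdue for inspection 2 > 1 → not met
5. condition 'operates a transfer station' holds; spill-response drill 301 days ago vs limit 270 → not met
6. customer complaint log absent → not met
7. tonnage reporting records absent → not met
Not met: 6 of 7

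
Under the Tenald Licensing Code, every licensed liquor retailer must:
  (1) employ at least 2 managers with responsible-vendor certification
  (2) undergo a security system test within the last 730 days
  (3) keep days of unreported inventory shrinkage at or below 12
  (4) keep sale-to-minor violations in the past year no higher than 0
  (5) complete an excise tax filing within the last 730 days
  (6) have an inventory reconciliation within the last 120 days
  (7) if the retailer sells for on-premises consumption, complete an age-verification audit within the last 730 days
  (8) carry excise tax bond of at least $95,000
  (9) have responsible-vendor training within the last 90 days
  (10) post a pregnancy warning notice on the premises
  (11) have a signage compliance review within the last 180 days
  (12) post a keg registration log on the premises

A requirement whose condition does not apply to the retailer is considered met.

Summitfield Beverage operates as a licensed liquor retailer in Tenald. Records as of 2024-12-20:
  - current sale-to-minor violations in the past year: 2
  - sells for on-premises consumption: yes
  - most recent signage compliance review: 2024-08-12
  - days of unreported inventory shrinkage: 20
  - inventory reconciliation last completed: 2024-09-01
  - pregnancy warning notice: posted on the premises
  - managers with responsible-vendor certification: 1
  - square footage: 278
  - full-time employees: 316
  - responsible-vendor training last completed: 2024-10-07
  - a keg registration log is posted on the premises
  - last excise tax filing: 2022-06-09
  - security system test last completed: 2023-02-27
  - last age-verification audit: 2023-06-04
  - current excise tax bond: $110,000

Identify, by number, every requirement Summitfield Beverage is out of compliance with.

1, 3, 4, 5

1. managers with responsible-vendor certification 1 < 2 → not met
2. security system test 662 days ago vs limit 730 → met
3. days of unreported inventory shrinkage 20 > 12 → not met
4. sale-to-minor violations in the past year 2 > 0 → not met
5. excise tax filing 925 days ago vs limit 730 → not met
6. inventory reconciliation 110 days ago vs limit 120 → met
7. condition 'sells for on-premises consumption' holds; age-verification audit 565 days ago vs limit 730 → met
8. excise tax bond $110,000 ≥ $95,000 → met
9. responsible-vendor training 74 days ago vs limit 90 → met
10. pregnancy warning notice present → met
11. signage compliance review 130 days ago vs limit 180 → met
12. keg registration log present → met
Not met: 1, 3, 4, 5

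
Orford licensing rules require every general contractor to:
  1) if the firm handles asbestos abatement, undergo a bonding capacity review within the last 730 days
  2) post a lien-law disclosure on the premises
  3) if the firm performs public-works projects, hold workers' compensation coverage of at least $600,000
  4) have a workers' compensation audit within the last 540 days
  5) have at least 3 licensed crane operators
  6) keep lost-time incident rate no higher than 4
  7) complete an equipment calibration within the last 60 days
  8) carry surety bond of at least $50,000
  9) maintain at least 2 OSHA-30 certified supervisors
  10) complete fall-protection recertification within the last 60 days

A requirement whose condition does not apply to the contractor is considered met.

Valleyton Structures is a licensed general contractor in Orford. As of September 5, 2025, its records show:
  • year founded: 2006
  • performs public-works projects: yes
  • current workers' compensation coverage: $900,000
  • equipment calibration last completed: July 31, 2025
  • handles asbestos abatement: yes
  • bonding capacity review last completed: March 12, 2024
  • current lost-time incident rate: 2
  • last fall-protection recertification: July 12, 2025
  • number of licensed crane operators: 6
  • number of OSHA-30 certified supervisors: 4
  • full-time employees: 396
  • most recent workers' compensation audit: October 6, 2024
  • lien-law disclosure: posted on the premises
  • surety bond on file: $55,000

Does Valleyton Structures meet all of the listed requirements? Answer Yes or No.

Yes

1. condition 'handles asbestos abatement' holds; bonding capacity review 542 days ago vs limit 730 → met
2. lien-law disclosure present → met
3. condition 'performs public-works projects' holds; workers' compensation coverage $900,000 ≥ $600,000 → met
4. workers' compensation audit 334 days ago vs limit 540 → met
5. licensed crane operators 6 ≥ 3 → met
6. lost-time incident rate 2 ≤ 4 → met
7. equipment calibration 36 days ago vs limit 60 → met
8. surety bond $55,000 ≥ $50,000 → met
9. OSHA-30 certified supervisors 4 ≥ 2 → met
10. fall-protection recertification 55 days ago vs limit 60 → met
All met.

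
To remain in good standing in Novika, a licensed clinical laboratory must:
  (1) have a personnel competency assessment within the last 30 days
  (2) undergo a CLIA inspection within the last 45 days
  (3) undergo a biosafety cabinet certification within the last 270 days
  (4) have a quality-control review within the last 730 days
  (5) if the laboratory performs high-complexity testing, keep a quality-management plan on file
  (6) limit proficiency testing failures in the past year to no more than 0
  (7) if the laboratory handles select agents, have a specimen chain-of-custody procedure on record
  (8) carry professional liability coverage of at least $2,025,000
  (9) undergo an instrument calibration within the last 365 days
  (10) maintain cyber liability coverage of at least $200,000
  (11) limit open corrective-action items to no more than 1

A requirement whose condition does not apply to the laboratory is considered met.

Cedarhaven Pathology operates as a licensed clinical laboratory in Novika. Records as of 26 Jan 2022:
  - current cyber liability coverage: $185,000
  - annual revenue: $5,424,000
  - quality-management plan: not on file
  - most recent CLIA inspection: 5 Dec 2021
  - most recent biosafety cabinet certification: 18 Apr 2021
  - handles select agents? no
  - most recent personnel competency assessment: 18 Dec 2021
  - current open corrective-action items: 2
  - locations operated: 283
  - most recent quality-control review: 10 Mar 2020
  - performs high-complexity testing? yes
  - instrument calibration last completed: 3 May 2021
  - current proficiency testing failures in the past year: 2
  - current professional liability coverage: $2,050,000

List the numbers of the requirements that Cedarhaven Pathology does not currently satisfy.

1. personnel competency assessment 39 days ago vs limit 30 → not met
2. CLIA inspection 52 days ago vs limit 45 → not met
3. biosafety cabinet certification 283 days ago vs limit 270 → not met
4. quality-control review 687 days ago vs limit 730 → met
5. condition 'performs high-complexity testing' holds; quality-management plan absent → not met
6. proficiency testing failures in the past year 2 > 0 → not met
7. condition 'handles select agents' does not hold → requirement n/a → met
8. professional liability coverage $2,050,000 ≥ $2,025,000 → met
9. instrument calibration 268 days ago vs limit 365 → met
10. cyber liability coverage $185,000 < $200,000 → not met
11. open corrective-action items 2 > 1 → not met
Not met: 1, 2, 3, 5, 6, 10, 11

1, 2, 3, 5, 6, 10, 11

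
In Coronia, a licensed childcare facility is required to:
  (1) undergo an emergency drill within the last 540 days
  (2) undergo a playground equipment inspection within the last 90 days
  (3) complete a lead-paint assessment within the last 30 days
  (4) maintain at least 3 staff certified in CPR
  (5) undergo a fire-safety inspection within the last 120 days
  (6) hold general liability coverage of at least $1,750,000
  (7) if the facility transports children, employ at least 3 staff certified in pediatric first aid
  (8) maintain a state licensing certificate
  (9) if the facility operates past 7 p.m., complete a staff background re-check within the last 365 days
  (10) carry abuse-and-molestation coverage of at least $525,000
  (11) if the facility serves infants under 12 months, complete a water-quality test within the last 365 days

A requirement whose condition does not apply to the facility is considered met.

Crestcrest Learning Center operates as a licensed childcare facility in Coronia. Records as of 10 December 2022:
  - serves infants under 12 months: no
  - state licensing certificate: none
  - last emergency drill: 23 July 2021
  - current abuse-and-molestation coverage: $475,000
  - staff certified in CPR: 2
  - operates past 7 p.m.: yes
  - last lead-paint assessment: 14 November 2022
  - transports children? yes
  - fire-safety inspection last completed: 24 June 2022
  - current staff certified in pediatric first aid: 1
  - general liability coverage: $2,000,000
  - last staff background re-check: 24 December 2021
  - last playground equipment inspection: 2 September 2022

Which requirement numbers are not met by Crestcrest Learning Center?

1. emergency drill 505 days ago vs limit 540 → met
2. playground equipment inspection 99 days ago vs limit 90 → not met
3. lead-paint assessment 26 days ago vs limit 30 → met
4. staff certified in CPR 2 < 3 → not met
5. fire-safety inspection 169 days ago vs limit 120 → not met
6. general liability coverage $2,000,000 ≥ $1,750,000 → met
7. condition 'transports children' holds; staff certified in pediatric first aid 1 < 3 → not met
8. state licensing certificate absent → not met
9. condition 'operates past 7 p.m.' holds; staff background re-check 351 days ago vs limit 365 → met
10. abuse-and-molestation coverage $475,000 < $525,000 → not met
11. condition 'serves infants under 12 months' does not hold → requirement n/a → met
Not met: 2, 4, 5, 7, 8, 10

2, 4, 5, 7, 8, 10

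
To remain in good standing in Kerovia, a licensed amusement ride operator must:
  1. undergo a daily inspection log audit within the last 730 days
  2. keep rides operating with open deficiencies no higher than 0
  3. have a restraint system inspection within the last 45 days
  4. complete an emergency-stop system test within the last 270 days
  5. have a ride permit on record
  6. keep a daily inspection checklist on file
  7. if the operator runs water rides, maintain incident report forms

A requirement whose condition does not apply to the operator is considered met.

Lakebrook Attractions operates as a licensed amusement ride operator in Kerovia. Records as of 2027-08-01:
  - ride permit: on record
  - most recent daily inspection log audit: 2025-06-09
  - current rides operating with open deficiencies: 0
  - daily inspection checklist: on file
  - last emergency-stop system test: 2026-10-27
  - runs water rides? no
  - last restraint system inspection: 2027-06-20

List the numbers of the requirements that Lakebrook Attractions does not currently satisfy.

1. daily inspection log audit 783 days ago vs limit 730 → not met
2. rides operating with open deficiencies 0 ≤ 0 → met
3. restraint system inspection 42 days ago vs limit 45 → met
4. emergency-stop system test 278 days ago vs limit 270 → not met
5. ride permit present → met
6. daily inspection checklist present → met
7. condition 'runs water rides' does not hold → requirement n/a → met
Not met: 1, 4

1, 4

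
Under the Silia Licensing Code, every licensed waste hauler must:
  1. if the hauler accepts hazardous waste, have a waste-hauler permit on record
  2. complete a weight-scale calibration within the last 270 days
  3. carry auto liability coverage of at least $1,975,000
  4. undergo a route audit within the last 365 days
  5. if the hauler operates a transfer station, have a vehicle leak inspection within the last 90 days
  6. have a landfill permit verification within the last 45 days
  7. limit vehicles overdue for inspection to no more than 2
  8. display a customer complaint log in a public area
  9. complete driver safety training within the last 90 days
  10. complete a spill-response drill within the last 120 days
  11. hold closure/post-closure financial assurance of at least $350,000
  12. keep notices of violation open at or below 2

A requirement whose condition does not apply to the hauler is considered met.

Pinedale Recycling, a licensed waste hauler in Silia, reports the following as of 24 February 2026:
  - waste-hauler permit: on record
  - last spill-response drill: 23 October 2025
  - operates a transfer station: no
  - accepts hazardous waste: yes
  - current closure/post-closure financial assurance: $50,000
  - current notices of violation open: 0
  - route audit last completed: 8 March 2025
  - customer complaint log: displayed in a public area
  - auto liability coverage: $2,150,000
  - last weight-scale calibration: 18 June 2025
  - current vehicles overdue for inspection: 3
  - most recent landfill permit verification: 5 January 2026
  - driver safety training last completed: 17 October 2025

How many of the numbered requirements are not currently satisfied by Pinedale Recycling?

1. condition 'accepts hazardous waste' holds; waste-hauler permit present → met
2. weight-scale calibration 251 days ago vs limit 270 → met
3. auto liability coverage $2,150,000 ≥ $1,975,000 → met
4. route audit 353 days ago vs limit 365 → met
5. condition 'operates a transfer station' does not hold → requirement n/a → met
6. landfill permit verification 50 days ago vs limit 45 → not met
7. vehicles overdue for inspection 3 > 2 → not met
8. customer complaint log present → met
9. driver safety training 130 days ago vs limit 90 → not met
10. spill-response drill 124 days ago vs limit 120 → not met
11. closure/post-closure financial assurance $50,000 < $350,000 → not met
12. notices of violation open 0 ≤ 2 → met
Not met: 5 of 12

5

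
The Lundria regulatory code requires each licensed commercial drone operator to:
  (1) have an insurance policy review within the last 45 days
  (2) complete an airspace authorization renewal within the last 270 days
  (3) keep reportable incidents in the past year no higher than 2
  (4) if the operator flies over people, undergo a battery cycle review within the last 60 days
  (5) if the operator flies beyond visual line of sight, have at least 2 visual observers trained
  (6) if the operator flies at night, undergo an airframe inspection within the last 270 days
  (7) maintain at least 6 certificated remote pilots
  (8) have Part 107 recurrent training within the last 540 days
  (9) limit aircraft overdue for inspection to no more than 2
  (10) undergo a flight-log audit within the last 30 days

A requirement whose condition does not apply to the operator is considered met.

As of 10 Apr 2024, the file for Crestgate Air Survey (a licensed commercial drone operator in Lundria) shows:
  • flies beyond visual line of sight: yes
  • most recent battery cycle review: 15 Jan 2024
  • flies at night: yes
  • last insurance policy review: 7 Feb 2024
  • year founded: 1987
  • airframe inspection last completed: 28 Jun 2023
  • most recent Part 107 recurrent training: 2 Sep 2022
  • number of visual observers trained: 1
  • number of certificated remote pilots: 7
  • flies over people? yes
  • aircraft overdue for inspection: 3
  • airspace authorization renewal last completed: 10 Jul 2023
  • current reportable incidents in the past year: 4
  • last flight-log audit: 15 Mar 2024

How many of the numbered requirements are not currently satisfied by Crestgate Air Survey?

1. insurance policy review 63 days ago vs limit 45 → not met
2. airspace authorization renewal 275 days ago vs limit 270 → not met
3. reportable incidents in the past year 4 > 2 → not met
4. condition 'flies over people' holds; battery cycle review 86 days ago vs limit 60 → not met
5. condition 'flies beyond visual line of sight' holds; visual observers trained 1 < 2 → not met
6. condition 'flies at night' holds; airframe inspection 287 days ago vs limit 270 → not met
7. certificated remote pilots 7 ≥ 6 → met
8. Part 107 recurrent training 586 days ago vs limit 540 → not met
9. aircraft overdue for inspection 3 > 2 → not met
10. flight-log audit 26 days ago vs limit 30 → met
Not met: 8 of 10

8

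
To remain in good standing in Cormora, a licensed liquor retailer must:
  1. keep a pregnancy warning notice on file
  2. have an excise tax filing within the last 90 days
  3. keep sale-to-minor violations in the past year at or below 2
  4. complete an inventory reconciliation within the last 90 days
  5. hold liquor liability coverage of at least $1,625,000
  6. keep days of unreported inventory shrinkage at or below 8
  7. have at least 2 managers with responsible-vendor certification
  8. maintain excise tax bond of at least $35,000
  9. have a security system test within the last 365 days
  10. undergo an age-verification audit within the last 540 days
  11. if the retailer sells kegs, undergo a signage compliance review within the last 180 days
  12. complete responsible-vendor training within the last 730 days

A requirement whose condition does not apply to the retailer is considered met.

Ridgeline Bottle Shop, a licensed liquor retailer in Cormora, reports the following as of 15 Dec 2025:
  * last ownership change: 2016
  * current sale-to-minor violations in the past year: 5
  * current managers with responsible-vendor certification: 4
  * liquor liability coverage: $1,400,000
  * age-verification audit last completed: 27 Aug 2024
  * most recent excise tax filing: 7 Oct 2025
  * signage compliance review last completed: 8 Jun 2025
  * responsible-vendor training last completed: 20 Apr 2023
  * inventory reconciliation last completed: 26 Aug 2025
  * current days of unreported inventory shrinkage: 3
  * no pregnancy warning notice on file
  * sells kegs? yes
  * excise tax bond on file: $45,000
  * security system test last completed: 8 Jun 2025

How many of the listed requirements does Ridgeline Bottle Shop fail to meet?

1. pregnancy warning notice absent → not met
2. excise tax filing 69 days ago vs limit 90 → met
3. sale-to-minor violations in the past year 5 > 2 → not met
4. inventory reconciliation 111 days ago vs limit 90 → not met
5. liquor liability coverage $1,400,000 < $1,625,000 → not met
6. days of unreported inventory shrinkage 3 ≤ 8 → met
7. managers with responsible-vendor certification 4 ≥ 2 → met
8. excise tax bond $45,000 ≥ $35,000 → met
9. security system test 190 days ago vs limit 365 → met
10. age-verification audit 475 days ago vs limit 540 → met
11. condition 'sells kegs' holds; signage compliance review 190 days ago vs limit 180 → not met
12. responsible-vendor training 970 days ago vs limit 730 → not met
Not met: 6 of 12

6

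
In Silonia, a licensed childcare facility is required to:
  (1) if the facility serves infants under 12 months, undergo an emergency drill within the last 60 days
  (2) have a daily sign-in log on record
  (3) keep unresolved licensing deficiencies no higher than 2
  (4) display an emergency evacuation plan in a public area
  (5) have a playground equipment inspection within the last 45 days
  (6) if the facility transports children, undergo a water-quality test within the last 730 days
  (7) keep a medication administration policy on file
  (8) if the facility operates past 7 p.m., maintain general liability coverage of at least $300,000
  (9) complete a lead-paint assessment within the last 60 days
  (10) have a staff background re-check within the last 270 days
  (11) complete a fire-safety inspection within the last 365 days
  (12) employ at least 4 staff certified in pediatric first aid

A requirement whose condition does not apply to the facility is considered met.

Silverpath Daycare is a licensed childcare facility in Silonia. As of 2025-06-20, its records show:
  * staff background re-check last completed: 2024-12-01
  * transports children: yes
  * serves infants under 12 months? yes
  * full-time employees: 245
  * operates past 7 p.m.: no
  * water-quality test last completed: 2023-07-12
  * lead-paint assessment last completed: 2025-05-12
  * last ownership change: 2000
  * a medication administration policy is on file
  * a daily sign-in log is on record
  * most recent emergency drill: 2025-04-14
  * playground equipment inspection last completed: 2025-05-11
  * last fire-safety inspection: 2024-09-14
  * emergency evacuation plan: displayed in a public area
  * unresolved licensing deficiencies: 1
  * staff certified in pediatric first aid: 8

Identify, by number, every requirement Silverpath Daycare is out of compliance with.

1. condition 'serves infants under 12 months' holds; emergency drill 67 days ago vs limit 60 → not met
2. daily sign-in log present → met
3. unresolved licensing deficiencies 1 ≤ 2 → met
4. emergency evacuation plan present → met
5. playground equipment inspection 40 days ago vs limit 45 → met
6. condition 'transports children' holds; water-quality test 709 days ago vs limit 730 → met
7. medication administration policy present → met
8. condition 'operates past 7 p.m.' does not hold → requirement n/a → met
9. lead-paint assessment 39 days ago vs limit 60 → met
10. staff background re-check 201 days ago vs limit 270 → met
11. fire-safety inspection 279 days ago vs limit 365 → met
12. staff certified in pediatric first aid 8 ≥ 4 → met
Not met: 1

1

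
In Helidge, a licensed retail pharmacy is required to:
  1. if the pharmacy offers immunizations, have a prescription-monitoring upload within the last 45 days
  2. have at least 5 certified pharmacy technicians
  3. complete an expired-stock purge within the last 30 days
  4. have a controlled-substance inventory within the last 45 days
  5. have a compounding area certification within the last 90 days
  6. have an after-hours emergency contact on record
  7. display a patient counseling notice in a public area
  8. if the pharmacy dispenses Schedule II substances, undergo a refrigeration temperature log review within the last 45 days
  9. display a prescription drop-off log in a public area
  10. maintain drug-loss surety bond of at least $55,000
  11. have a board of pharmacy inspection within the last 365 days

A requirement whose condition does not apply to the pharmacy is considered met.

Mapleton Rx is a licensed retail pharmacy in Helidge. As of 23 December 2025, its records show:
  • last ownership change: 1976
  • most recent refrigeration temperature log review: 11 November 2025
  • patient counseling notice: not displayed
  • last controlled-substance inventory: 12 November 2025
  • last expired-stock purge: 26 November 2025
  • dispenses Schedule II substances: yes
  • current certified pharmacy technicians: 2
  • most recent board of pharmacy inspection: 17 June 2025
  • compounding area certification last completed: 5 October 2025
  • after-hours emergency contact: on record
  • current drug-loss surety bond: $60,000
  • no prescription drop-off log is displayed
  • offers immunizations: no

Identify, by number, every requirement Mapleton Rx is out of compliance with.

1. condition 'offers immunizations' does not hold → requirement n/a → met
2. certified pharmacy technicians 2 < 5 → not met
3. expired-stock purge 27 days ago vs limit 30 → met
4. controlled-substance inventory 41 days ago vs limit 45 → met
5. compounding area certification 79 days ago vs limit 90 → met
6. after-hours emergency contact present → met
7. patient counseling notice absent → not met
8. condition 'dispenses Schedule II substances' holds; refrigeration temperature log review 42 days ago vs limit 45 → met
9. prescription drop-off log absent → not met
10. drug-loss surety bond $60,000 ≥ $55,000 → met
11. board of pharmacy inspection 189 days ago vs limit 365 → met
Not met: 2, 7, 9

2, 7, 9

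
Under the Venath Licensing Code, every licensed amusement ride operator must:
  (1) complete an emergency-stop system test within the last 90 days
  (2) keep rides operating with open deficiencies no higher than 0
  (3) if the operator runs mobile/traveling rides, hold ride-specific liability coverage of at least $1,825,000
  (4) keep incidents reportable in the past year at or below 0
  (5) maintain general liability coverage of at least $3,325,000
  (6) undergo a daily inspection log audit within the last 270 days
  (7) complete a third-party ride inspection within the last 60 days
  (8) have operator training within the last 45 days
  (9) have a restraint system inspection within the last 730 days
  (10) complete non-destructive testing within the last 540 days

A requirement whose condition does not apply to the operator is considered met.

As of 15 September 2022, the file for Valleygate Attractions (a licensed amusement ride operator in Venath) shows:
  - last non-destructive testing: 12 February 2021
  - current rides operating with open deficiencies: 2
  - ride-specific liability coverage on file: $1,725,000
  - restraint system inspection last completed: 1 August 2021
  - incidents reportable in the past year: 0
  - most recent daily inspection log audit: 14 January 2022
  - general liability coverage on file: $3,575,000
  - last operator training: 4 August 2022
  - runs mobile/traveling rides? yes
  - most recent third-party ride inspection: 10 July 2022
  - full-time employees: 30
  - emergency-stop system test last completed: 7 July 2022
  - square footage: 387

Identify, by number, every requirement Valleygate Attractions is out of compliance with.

2, 3, 7, 10

1. emergency-stop system test 70 days ago vs limit 90 → met
2. rides operating with open deficiencies 2 > 0 → not met
3. condition 'runs mobile/traveling rides' holds; ride-specific liability coverage $1,725,000 < $1,825,000 → not met
4. incidents reportable in the past year 0 ≤ 0 → met
5. general liability coverage $3,575,000 ≥ $3,325,000 → met
6. daily inspection log audit 244 days ago vs limit 270 → met
7. third-party ride inspection 67 days ago vs limit 60 → not met
8. operator training 42 days ago vs limit 45 → met
9. restraint system inspection 410 days ago vs limit 730 → met
10. non-destructive testing 580 days ago vs limit 540 → not met
Not met: 2, 3, 7, 10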